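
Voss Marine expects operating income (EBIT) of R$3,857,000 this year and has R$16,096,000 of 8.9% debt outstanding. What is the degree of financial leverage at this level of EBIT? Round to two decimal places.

Annual interest charges come to R$1,432,544.00.
DFL = EBIT ÷ (EBIT − I) = R$3,857,000 ÷ (R$3,857,000 − R$1,432,544.00) = R$3,857,000 ÷ R$2,424,456.00 = 1.5909.

1.59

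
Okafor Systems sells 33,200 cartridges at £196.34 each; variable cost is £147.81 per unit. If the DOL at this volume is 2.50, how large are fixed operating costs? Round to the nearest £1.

£966,718

At 33,200 units, contribution = 33,200 × £48.53 = £1,611,196.00.
DOL = contribution / EBIT, so EBIT = £1,611,196.00 / 2.50 = £644,478.40.
Fixed costs = CM − EBIT = £1,611,196.00 − £644,478.40 = £966,718.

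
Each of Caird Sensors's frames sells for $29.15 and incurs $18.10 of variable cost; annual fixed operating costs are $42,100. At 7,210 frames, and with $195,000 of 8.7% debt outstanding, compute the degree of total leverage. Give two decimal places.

3.87

Contribution at this volume is 7,210 × $11.05 = $79,670.50.
Subtracting fixed costs: EBIT = $79,670.50 − $42,100 = $37,570.50. Interest = $16,965.00.
DOL = $79,670.50 ÷ $37,570.50 = 2.1206; DFL = $37,570.50 ÷ $20,605.50 = 1.8233.
DCL = DOL × DFL = 2.1206 × 1.8233 = 3.8665.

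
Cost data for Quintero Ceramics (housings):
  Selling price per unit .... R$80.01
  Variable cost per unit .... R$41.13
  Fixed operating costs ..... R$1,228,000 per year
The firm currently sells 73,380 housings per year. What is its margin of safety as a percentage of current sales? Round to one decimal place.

Each unit contributes R$80.01 − R$41.13 = R$38.88. Break-even units = R$1,228,000 ÷ R$38.88 = 31,584.36; break-even revenue = 31,584.36 × R$80.01 = R$2,527,064.81.
Actual sales revenue = 73,380 × R$80.01 = R$5,871,133.80.
Margin of safety = (R$5,871,133.80 − R$2,527,064.81) ÷ R$5,871,133.80 = 57.0%.

57.0%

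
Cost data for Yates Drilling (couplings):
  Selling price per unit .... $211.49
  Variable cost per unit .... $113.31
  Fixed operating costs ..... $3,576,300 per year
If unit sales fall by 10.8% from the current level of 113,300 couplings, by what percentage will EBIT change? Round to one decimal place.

-15.9%

At 113,300 units, contribution = 113,300 × $98.18 = $11,123,794.00.
Operating income = contribution − fixed costs = $11,123,794.00 − $3,576,300 = $7,547,494.00.
So DOL = total CM / EBIT = $11,123,794.00 / $7,547,494.00 = 1.4738.
So EBIT moves 1.4738 × (-10.8%) = -15.9%.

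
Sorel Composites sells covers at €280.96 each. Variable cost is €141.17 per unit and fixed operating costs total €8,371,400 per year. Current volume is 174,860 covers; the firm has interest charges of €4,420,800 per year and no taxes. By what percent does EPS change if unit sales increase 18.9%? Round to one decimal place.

Contribution at this volume is 174,860 × €139.79 = €24,443,679.40.
EBIT = €24,443,679.40 − €8,371,400 = €16,072,279.40.
Interest = €4,420,800.00, so EBIT − I = €11,651,479.40.
Degree of combined leverage = contribution ÷ (EBIT − I) = €24,443,679.40 ÷ €11,651,479.40 = 2.0979.
EPS therefore changes by 2.0979 × (+18.9%) = +39.7%.

+39.7%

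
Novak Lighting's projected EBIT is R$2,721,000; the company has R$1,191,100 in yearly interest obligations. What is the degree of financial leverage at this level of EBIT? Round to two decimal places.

1.78

Interest = R$1,191,100.00.
Degree of financial leverage = EBIT / (EBIT − interest) = R$2,721,000 / R$1,529,900.00 = 1.7785.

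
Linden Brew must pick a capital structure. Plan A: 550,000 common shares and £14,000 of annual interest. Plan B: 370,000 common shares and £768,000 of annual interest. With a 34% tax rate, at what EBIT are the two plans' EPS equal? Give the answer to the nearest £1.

At indifference, (EBIT − 14,000)(1 − t)/550,000 = (EBIT − 768,000)(1 − t)/370,000.
The (1 − t) factor cancels: (EBIT − 14,000) × 370,000 = (EBIT − 768,000) × 550,000.
Solving, EBIT = (768,000·550,000 − 14,000·370,000) / (550,000 − 370,000) = 417,220,000,000 / 180,000 = 2,317,888.89.

£2,317,889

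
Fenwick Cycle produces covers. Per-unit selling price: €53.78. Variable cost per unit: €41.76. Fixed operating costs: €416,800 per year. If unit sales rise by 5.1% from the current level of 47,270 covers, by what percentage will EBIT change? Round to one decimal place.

+19.1%

At 47,270 units, contribution = 47,270 × €12.02 = €568,185.40.
Operating income = contribution − fixed costs = €568,185.40 − €416,800 = €151,385.40.
So DOL = total CM / EBIT = €568,185.40 / €151,385.40 = 3.7532.
So EBIT moves 3.7532 × (+5.1%) = +19.1%.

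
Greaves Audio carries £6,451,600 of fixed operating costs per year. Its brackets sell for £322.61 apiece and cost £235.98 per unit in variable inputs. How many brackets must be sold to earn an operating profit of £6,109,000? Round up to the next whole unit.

144,992 brackets

Unit CM = price − variable cost = £322.61 − £235.98 = £86.63.
Need Q such that Q × £86.63 − £6,451,600 = £6,109,000, i.e. Q = £12,560,600 / £86.63 = 144,991.34 → 144,992.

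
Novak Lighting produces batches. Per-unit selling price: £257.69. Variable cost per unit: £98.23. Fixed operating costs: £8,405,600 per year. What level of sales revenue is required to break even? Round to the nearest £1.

£13,583,589

CM per unit = £257.69 − £98.23 = £159.46; CM ratio = £159.46 / £257.69 = 0.6188.
Break-even sales = FC ÷ CM ratio = £8,405,600 × £257.69 / £159.46 = £13,583,589.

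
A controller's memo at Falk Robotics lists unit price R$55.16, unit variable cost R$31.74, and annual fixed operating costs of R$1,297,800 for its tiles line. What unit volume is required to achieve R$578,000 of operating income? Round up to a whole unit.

Contribution margin per unit = R$55.16 − R$31.74 = R$23.42.
Need Q such that Q × R$23.42 − R$1,297,800 = R$578,000, i.e. Q = R$1,875,800 / R$23.42 = 80,093.94 → 80,094.

80,094 tiles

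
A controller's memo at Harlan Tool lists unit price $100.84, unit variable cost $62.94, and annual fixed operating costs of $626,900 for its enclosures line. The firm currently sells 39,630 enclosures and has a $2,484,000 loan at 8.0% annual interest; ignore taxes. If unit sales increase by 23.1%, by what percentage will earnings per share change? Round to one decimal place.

Total contribution margin = 39,630 × $37.90 = $1,501,977.00.
Subtracting fixed costs: EBIT = $1,501,977.00 − $626,900 = $875,077.00.
Interest = $198,720.00, so EBIT − I = $676,357.00.
DCL = total CM / (EBIT − I) = $1,501,977.00 / $676,357.00 = 2.2207.
EPS therefore changes by 2.2207 × (+23.1%) = +51.3%.

+51.3%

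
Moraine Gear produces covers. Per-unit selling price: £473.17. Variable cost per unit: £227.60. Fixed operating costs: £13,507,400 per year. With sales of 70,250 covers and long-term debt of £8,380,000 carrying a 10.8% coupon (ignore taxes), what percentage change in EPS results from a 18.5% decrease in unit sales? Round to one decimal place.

-112.4%

At 70,250 units, contribution = 70,250 × £245.57 = £17,251,292.50.
Operating income = contribution − fixed costs = £17,251,292.50 − £13,507,400 = £3,743,892.50.
After interest of £905,040.00, pre-tax earnings = £2,838,852.50.
DCL = total CM / (EBIT − I) = £17,251,292.50 / £2,838,852.50 = 6.0769.
%ΔEPS = DCL × %ΔSales = 6.0769 × -18.5% = -112.4%.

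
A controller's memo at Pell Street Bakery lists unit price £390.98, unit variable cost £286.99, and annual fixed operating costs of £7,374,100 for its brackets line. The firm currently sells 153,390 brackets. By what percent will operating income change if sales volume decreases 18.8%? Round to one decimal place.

-35.0%

Total contribution margin = 153,390 × £103.99 = £15,951,026.10.
Operating income = contribution − fixed costs = £15,951,026.10 − £7,374,100 = £8,576,926.10.
DOL = contribution ÷ EBIT = £15,951,026.10 ÷ £8,576,926.10 = 1.8598.
%ΔEBIT = DOL × %ΔSales = 1.8598 × -18.8% = -35.0%.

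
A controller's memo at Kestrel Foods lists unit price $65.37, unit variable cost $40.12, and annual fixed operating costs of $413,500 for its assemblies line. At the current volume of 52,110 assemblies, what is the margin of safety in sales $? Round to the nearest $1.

Each unit contributes $65.37 − $40.12 = $25.25. Break-even units = $413,500 ÷ $25.25 = 16,376.24; break-even revenue = 16,376.24 × $65.37 = $1,070,514.65.
Actual sales revenue = 52,110 × $65.37 = $3,406,430.70.
Margin of safety = $3,406,430.70 − $1,070,514.65 = $2,335,916.

$2,335,916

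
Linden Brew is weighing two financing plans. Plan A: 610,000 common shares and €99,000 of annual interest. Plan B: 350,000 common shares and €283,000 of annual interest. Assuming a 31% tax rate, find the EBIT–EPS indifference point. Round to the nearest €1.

At indifference, (EBIT − 99,000)(1 − t)/610,000 = (EBIT − 283,000)(1 − t)/350,000.
Cancelling (1 − t) and cross-multiplying: 350,000·(EBIT − 99,000) = 610,000·(EBIT − 283,000).
Solving, EBIT = (283,000·610,000 − 99,000·350,000) / (610,000 − 350,000) = 137,980,000,000 / 260,000 = 530,692.31.

€530,692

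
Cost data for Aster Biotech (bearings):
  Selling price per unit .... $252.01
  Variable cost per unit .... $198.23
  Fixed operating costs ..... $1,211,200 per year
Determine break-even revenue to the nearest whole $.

CM per unit = $252.01 − $198.23 = $53.78; CM ratio = $53.78 / $252.01 = 0.2134.
Break-even sales = FC ÷ CM ratio = $1,211,200 × $252.01 / $53.78 = $5,675,614.

$5,675,614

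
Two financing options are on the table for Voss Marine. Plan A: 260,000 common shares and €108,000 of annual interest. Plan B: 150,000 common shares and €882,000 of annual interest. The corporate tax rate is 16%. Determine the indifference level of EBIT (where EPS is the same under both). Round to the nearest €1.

€1,937,455

Set EPS_A = EPS_B: (EBIT − €108,000)(1 − 0.16) ÷ 260,000 = (EBIT − €882,000)(1 − 0.16) ÷ 150,000.
Cancelling (1 − t) and cross-multiplying: 150,000·(EBIT − 108,000) = 260,000·(EBIT − 882,000).
EBIT × (260,000 − 150,000) = 882,000 × 260,000 − 108,000 × 150,000 = 213,120,000,000, so EBIT = 213,120,000,000 ÷ 110,000 = 1,937,454.55.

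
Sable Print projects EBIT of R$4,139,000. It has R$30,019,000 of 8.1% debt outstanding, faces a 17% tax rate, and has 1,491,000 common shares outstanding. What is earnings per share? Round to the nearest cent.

R$0.95

Pre-tax income = R$4,139,000 − R$2,431,539.00 = R$1,707,461.00.
After tax at 17%: net income = R$1,707,461.00 × 0.83 = R$1,417,192.63.
Per share: R$1,417,192.63 / 1,491,000 shares = R$0.95.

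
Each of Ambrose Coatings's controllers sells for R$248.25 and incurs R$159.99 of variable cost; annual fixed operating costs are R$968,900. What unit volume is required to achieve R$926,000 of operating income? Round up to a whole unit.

21,470 controllers

Each unit contributes R$248.25 − R$159.99 = R$88.26.
Required volume = (fixed costs + target profit) ÷ CM = (R$968,900 + R$926,000) ÷ R$88.26 = 21,469.52, so 21,470 controllers.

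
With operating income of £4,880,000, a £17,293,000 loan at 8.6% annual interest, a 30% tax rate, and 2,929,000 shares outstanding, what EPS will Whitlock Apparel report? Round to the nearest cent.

£0.81

Interest = £1,487,198.00, so EBT = £4,880,000 − £1,487,198.00 = £3,392,802.00.
After tax at 30%: net income = £3,392,802.00 × 0.70 = £2,374,961.40.
Per share: £2,374,961.40 / 2,929,000 shares = £0.81.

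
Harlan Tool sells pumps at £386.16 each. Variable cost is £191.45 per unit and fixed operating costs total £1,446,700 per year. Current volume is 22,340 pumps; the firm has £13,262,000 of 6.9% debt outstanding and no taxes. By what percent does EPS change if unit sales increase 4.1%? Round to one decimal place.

+9.0%

At 22,340 units, contribution = 22,340 × £194.71 = £4,349,821.40.
EBIT = £4,349,821.40 − £1,446,700 = £2,903,121.40.
Interest = £915,078.00, so EBIT − I = £1,988,043.40.
DCL = total CM / (EBIT − I) = £4,349,821.40 / £1,988,043.40 = 2.1880.
EPS therefore changes by 2.1880 × (+4.1%) = +9.0%.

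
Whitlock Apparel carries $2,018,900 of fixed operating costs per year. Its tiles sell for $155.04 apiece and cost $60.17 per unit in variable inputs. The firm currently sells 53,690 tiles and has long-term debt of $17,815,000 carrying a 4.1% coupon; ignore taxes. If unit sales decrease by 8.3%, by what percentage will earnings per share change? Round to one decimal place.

Contribution at this volume is 53,690 × $94.87 = $5,093,570.30.
Subtracting fixed costs: EBIT = $5,093,570.30 − $2,018,900 = $3,074,670.30.
Interest = $730,415.00, so EBIT − I = $2,344,255.30.
DCL = total CM / (EBIT − I) = $5,093,570.30 / $2,344,255.30 = 2.1728.
%ΔEPS = DCL × %ΔSales = 2.1728 × -8.3% = -18.0%.

-18.0%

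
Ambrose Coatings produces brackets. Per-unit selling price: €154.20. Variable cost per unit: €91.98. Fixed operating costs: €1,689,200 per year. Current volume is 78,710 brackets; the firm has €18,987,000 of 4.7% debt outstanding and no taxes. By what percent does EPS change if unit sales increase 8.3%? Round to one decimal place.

Total contribution margin = 78,710 × €62.22 = €4,897,336.20.
Subtracting fixed costs: EBIT = €4,897,336.20 − €1,689,200 = €3,208,136.20.
After interest of €892,389.00, pre-tax earnings = €2,315,747.20.
Degree of combined leverage = contribution ÷ (EBIT − I) = €4,897,336.20 ÷ €2,315,747.20 = 2.1148.
EPS therefore changes by 2.1148 × (+8.3%) = +17.6%.

+17.6%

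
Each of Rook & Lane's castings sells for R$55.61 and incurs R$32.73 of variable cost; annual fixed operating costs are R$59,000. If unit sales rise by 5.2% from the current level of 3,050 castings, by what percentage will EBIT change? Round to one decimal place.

Total contribution margin = 3,050 × R$22.88 = R$69,784.00.
EBIT = R$69,784.00 − R$59,000 = R$10,784.00.
DOL = contribution ÷ EBIT = R$69,784.00 ÷ R$10,784.00 = 6.4711.
%ΔEBIT = DOL × %ΔSales = 6.4711 × +5.2% = +33.6%.

+33.6%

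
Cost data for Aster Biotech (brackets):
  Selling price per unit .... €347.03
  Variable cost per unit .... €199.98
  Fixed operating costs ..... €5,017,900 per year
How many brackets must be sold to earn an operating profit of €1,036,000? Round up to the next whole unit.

Each unit contributes €347.03 − €199.98 = €147.05.
Units = (FC + target) / CM = (€5,017,900 + €1,036,000) / €147.05 = 41,168.99, so 41,169 brackets.

41,169 brackets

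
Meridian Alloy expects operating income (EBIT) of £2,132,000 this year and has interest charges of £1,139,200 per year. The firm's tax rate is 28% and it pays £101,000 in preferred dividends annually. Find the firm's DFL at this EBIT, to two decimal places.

2.50

Annual interest charges come to £1,139,200.00.
Pre-tax preferred-dividend burden = £101,000 ÷ (1 − 0.28) = £140,277.78.
DFL = EBIT ÷ [EBIT − I − D_p/(1−t)] = £2,132,000 ÷ [£2,132,000 − £1,139,200.00 − £140,277.78] = £2,132,000 ÷ £852,522.22 = 2.5008.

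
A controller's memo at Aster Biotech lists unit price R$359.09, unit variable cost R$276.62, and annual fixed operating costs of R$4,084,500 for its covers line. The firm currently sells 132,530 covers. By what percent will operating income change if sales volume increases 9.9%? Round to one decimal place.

Total contribution margin = 132,530 × R$82.47 = R$10,929,749.10.
EBIT = R$10,929,749.10 − R$4,084,500 = R$6,845,249.10.
So DOL = total CM / EBIT = R$10,929,749.10 / R$6,845,249.10 = 1.5967.
Operating income changes by 1.5967 × +9.9% = +15.8%.

+15.8%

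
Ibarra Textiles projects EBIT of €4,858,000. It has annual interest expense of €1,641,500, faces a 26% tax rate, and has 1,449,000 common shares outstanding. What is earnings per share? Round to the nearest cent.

€1.64

Interest = €1,641,500.00, so EBT = €4,858,000 − €1,641,500.00 = €3,216,500.00.
Net income = €3,216,500.00 × (1 − 0.26) = €2,380,210.00.
EPS = €2,380,210.00 ÷ 1,449,000 = €1.64.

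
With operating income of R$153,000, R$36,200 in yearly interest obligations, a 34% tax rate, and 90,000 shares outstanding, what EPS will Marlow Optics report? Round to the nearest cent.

R$0.86

Interest = R$36,200.00, so EBT = R$153,000 − R$36,200.00 = R$116,800.00.
After tax at 34%: net income = R$116,800.00 × 0.66 = R$77,088.00.
EPS = R$77,088.00 ÷ 90,000 = R$0.86.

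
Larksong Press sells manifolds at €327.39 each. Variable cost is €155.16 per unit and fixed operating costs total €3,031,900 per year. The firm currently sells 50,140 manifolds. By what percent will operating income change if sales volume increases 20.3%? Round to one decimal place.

At 50,140 units, contribution = 50,140 × €172.23 = €8,635,612.20.
Operating income = contribution − fixed costs = €8,635,612.20 − €3,031,900 = €5,603,712.20.
So DOL = total CM / EBIT = €8,635,612.20 / €5,603,712.20 = 1.5411.
%ΔEBIT = DOL × %ΔSales = 1.5411 × +20.3% = +31.3%.

+31.3%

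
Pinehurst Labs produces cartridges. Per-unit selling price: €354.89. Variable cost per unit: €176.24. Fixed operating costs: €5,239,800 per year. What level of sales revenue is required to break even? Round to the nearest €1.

Contribution margin per unit = €354.89 − €176.24 = €178.65, a CM ratio of €178.65 ÷ €354.89 = 0.5034.
Break-even sales = FC ÷ CM ratio = €5,239,800 × €354.89 / €178.65 = €10,408,915.

€10,408,915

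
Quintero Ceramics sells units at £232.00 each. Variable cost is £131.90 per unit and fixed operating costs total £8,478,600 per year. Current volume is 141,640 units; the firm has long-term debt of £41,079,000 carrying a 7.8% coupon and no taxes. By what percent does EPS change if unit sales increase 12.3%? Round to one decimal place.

+69.9%

At 141,640 units, contribution = 141,640 × £100.10 = £14,178,164.00.
EBIT = £14,178,164.00 − £8,478,600 = £5,699,564.00.
Interest = £3,204,162.00, so EBIT − I = £2,495,402.00.
Degree of combined leverage = contribution ÷ (EBIT − I) = £14,178,164.00 ÷ £2,495,402.00 = 5.6817.
EPS therefore changes by 5.6817 × (+12.3%) = +69.9%.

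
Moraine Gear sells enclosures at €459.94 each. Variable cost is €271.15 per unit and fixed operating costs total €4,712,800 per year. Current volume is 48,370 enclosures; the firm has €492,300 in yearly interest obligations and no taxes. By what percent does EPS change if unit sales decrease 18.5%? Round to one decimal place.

Contribution at this volume is 48,370 × €188.79 = €9,131,772.30.
EBIT = €9,131,772.30 − €4,712,800 = €4,418,972.30.
Interest = €492,300.00, so EBIT − I = €3,926,672.30.
DCL = total CM / (EBIT − I) = €9,131,772.30 / €3,926,672.30 = 2.3256.
%ΔEPS = DCL × %ΔSales = 2.3256 × -18.5% = -43.0%.

-43.0%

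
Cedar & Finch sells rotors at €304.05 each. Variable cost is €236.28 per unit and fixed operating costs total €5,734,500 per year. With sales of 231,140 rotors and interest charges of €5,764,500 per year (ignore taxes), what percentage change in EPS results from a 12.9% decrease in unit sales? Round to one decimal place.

-48.5%

At 231,140 units, contribution = 231,140 × €67.77 = €15,664,357.80.
Operating income = contribution − fixed costs = €15,664,357.80 − €5,734,500 = €9,929,857.80.
After interest of €5,764,500.00, pre-tax earnings = €4,165,357.80.
DCL = total CM / (EBIT − I) = €15,664,357.80 / €4,165,357.80 = 3.7606.
%ΔEPS = DCL × %ΔSales = 3.7606 × -12.9% = -48.5%.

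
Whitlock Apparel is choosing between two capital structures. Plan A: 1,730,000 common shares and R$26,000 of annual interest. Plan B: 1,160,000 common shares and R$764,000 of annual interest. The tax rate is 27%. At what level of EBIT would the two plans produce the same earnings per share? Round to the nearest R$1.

At indifference, (EBIT − 26,000)(1 − t)/1,730,000 = (EBIT − 764,000)(1 − t)/1,160,000.
Cancelling (1 − t) and cross-multiplying: 1,160,000·(EBIT − 26,000) = 1,730,000·(EBIT − 764,000).
EBIT × (1,730,000 − 1,160,000) = 764,000 × 1,730,000 − 26,000 × 1,160,000 = 1,291,560,000,000, so EBIT = 1,291,560,000,000 ÷ 570,000 = 2,265,894.74.

R$2,265,895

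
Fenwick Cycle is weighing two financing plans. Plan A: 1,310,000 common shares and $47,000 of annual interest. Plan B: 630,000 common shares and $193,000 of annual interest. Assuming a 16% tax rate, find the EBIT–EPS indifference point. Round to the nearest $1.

$328,265

At indifference, (EBIT − 47,000)(1 − t)/1,310,000 = (EBIT − 193,000)(1 − t)/630,000.
Cancelling (1 − t) and cross-multiplying: 630,000·(EBIT − 47,000) = 1,310,000·(EBIT − 193,000).
Solving, EBIT = (193,000·1,310,000 − 47,000·630,000) / (1,310,000 − 630,000) = 223,220,000,000 / 680,000 = 328,264.71.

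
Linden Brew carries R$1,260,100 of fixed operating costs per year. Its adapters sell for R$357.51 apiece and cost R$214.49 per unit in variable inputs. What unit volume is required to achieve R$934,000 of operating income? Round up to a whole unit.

Each unit contributes R$357.51 − R$214.49 = R$143.02.
Required volume = (fixed costs + target profit) ÷ CM = (R$1,260,100 + R$934,000) ÷ R$143.02 = 15,341.21, so 15,342 adapters.

15,342 adapters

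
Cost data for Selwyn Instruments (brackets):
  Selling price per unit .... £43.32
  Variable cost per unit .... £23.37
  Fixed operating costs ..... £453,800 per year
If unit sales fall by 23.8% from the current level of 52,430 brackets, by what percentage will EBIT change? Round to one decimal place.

-42.0%

At 52,430 units, contribution = 52,430 × £19.95 = £1,045,978.50.
EBIT = £1,045,978.50 − £453,800 = £592,178.50.
Degree of operating leverage = £1,045,978.50 / £592,178.50 = 1.7663.
So EBIT moves 1.7663 × (-23.8%) = -42.0%.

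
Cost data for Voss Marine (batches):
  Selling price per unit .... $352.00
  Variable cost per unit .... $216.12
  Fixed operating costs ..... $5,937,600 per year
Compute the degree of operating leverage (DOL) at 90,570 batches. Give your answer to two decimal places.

At 90,570 units, contribution = 90,570 × $135.88 = $12,306,651.60.
Operating income = contribution − fixed costs = $12,306,651.60 − $5,937,600 = $6,369,051.60.
Degree of operating leverage = $12,306,651.60 / $6,369,051.60 = 1.9323.

1.93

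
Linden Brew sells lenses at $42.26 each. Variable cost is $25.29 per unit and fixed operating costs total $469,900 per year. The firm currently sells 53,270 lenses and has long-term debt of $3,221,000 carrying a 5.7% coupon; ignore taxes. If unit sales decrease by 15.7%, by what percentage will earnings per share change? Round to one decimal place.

-56.7%

Contribution at this volume is 53,270 × $16.97 = $903,991.90.
Operating income = contribution − fixed costs = $903,991.90 − $469,900 = $434,091.90.
After interest of $183,597.00, pre-tax earnings = $250,494.90.
Degree of combined leverage = contribution ÷ (EBIT − I) = $903,991.90 ÷ $250,494.90 = 3.6088.
EPS therefore changes by 3.6088 × (-15.7%) = -56.7%.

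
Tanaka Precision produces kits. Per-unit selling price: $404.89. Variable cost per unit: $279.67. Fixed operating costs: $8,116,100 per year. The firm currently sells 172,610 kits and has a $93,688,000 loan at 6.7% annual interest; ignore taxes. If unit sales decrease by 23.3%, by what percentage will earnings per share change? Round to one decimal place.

-69.7%

Contribution at this volume is 172,610 × $125.22 = $21,614,224.20.
Operating income = contribution − fixed costs = $21,614,224.20 − $8,116,100 = $13,498,124.20.
Interest = $6,277,096.00, so EBIT − I = $7,221,028.20.
Degree of combined leverage = contribution ÷ (EBIT − I) = $21,614,224.20 ÷ $7,221,028.20 = 2.9932.
EPS therefore changes by 2.9932 × (-23.3%) = -69.7%.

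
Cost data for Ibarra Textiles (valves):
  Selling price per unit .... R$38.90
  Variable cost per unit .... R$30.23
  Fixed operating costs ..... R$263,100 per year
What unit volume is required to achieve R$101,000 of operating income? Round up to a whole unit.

Unit CM = price − variable cost = R$38.90 − R$30.23 = R$8.67.
Units = (FC + target) / CM = (R$263,100 + R$101,000) / R$8.67 = 41,995.39, so 41,996 valves.

41,996 valves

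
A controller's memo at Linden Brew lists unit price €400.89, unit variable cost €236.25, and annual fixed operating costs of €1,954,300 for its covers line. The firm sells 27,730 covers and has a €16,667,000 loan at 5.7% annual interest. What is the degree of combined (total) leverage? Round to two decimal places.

2.75

At 27,730 units, contribution = 27,730 × €164.64 = €4,565,467.20.
Operating income = contribution − fixed costs = €4,565,467.20 − €1,954,300 = €2,611,167.20. Interest = €950,019.00.
DOL = €4,565,467.20 ÷ €2,611,167.20 = 1.7484; DFL = €2,611,167.20 ÷ €1,661,148.20 = 1.5719.
DCL = DOL × DFL = 1.7484 × 1.5719 = 2.7483.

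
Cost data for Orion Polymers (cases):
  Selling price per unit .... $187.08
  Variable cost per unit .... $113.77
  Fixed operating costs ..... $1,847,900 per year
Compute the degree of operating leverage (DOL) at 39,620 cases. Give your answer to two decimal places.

Contribution at this volume is 39,620 × $73.31 = $2,904,542.20.
EBIT = $2,904,542.20 − $1,847,900 = $1,056,642.20.
Degree of operating leverage = $2,904,542.20 / $1,056,642.20 = 2.7488.

2.75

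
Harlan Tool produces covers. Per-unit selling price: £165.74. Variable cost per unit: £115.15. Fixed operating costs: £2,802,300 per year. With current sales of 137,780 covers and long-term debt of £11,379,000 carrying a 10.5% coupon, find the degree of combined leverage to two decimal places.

2.34

Total contribution margin = 137,780 × £50.59 = £6,970,290.20.
EBIT = £6,970,290.20 − £2,802,300 = £4,167,990.20. Interest = £1,194,795.00, so EBIT − I = £2,973,195.20.
Degree of total leverage = total CM / (EBIT − interest) = £6,970,290.20 / £2,973,195.20 = 2.3444.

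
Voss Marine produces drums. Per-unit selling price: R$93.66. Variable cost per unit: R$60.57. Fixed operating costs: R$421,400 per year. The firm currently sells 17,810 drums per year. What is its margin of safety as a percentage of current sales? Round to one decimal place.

28.5%

Each unit contributes R$93.66 − R$60.57 = R$33.09. Break-even units = R$421,400 ÷ R$33.09 = 12,734.97; break-even revenue = 12,734.97 × R$93.66 = R$1,192,756.84.
Current sales = 17,810 × R$93.66 = R$1,668,084.60.
Margin of safety = (R$1,668,084.60 − R$1,192,756.84) ÷ R$1,668,084.60 = 28.5%.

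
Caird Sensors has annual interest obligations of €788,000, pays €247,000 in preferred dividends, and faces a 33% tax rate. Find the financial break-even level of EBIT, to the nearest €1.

Grossing the preferred dividend up to pre-tax terms: €247,000 / (1 − 0.33) = €368,656.72.
EPS = 0 when EBIT covers interest plus the pre-tax preferred burden: €788,000 + €368,656.72 = €1,156,656.72.

€1,156,657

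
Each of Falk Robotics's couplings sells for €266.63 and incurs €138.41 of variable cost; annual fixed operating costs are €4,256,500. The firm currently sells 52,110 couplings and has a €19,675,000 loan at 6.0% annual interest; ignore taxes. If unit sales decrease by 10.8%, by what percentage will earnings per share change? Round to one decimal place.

-58.0%

Contribution at this volume is 52,110 × €128.22 = €6,681,544.20.
EBIT = €6,681,544.20 − €4,256,500 = €2,425,044.20.
After interest of €1,180,500.00, pre-tax earnings = €1,244,544.20.
Degree of combined leverage = contribution ÷ (EBIT − I) = €6,681,544.20 ÷ €1,244,544.20 = 5.3687.
%ΔEPS = DCL × %ΔSales = 5.3687 × -10.8% = -58.0%.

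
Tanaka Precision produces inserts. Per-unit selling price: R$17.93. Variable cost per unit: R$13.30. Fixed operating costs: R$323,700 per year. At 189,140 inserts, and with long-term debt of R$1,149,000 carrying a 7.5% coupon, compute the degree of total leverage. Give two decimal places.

Contribution at this volume is 189,140 × R$4.63 = R$875,718.20.
EBIT = R$875,718.20 − R$323,700 = R$552,018.20. Interest = R$86,175.00, so EBIT − I = R$465,843.20.
DCL = contribution ÷ (EBIT − I) = R$875,718.20 ÷ R$465,843.20 = 1.8799.

1.88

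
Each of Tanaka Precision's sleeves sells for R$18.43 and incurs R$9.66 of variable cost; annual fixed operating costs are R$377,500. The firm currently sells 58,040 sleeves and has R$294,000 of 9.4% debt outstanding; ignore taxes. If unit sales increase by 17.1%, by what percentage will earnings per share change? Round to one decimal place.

At 58,040 units, contribution = 58,040 × R$8.77 = R$509,010.80.
Subtracting fixed costs: EBIT = R$509,010.80 − R$377,500 = R$131,510.80.
After interest of R$27,636.00, pre-tax earnings = R$103,874.80.
Degree of combined leverage = contribution ÷ (EBIT − I) = R$509,010.80 ÷ R$103,874.80 = 4.9002.
%ΔEPS = DCL × %ΔSales = 4.9002 × +17.1% = +83.8%.

+83.8%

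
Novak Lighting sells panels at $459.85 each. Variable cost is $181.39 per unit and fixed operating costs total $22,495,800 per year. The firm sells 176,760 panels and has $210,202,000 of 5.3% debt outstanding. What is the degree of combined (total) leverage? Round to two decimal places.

At 176,760 units, contribution = 176,760 × $278.46 = $49,220,589.60.
Operating income = contribution − fixed costs = $49,220,589.60 − $22,495,800 = $26,724,789.60. Interest = $11,140,706.00, so EBIT − I = $15,584,083.60.
Degree of total leverage = total CM / (EBIT − interest) = $49,220,589.60 / $15,584,083.60 = 3.1584.

3.16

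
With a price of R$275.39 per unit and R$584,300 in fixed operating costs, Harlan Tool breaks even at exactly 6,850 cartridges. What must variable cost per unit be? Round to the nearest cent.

Contribution per unit must be FC / Q = R$584,300 / 6,850 = R$85.2993.
Hence VC = price − CM = R$275.39 − R$85.2993 = R$190.09.

R$190.09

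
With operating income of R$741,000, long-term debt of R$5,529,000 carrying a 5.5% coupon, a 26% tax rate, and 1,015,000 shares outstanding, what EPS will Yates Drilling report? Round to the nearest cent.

Interest = R$304,095.00, so EBT = R$741,000 − R$304,095.00 = R$436,905.00.
Net income = R$436,905.00 × (1 − 0.26) = R$323,309.70.
Per share: R$323,309.70 / 1,015,000 shares = R$0.32.

R$0.32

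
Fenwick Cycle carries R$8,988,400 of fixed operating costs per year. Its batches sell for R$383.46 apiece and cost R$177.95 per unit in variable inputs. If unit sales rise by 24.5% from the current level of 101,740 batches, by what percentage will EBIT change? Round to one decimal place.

At 101,740 units, contribution = 101,740 × R$205.51 = R$20,908,587.40.
Subtracting fixed costs: EBIT = R$20,908,587.40 − R$8,988,400 = R$11,920,187.40.
So DOL = total CM / EBIT = R$20,908,587.40 / R$11,920,187.40 = 1.7540.
So EBIT moves 1.7540 × (+24.5%) = +43.0%.

+43.0%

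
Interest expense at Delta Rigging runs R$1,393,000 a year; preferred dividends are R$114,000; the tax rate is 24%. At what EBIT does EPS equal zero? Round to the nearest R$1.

Preferred dividends are paid after tax, so their pre-tax equivalent is R$114,000 ÷ (1 − 0.24) = R$150,000.00.
EPS = 0 when EBIT covers interest plus the pre-tax preferred burden: R$1,393,000 + R$150,000.00 = R$1,543,000.00.

R$1,543,000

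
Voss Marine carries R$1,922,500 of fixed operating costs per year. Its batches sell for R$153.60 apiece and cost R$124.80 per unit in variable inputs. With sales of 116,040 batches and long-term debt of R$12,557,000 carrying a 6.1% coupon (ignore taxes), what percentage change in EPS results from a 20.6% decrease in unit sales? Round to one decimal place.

-105.4%

At 116,040 units, contribution = 116,040 × R$28.80 = R$3,341,952.00.
Subtracting fixed costs: EBIT = R$3,341,952.00 − R$1,922,500 = R$1,419,452.00.
Interest = R$765,977.00, so EBIT − I = R$653,475.00.
DCL = total CM / (EBIT − I) = R$3,341,952.00 / R$653,475.00 = 5.1141.
%ΔEPS = DCL × %ΔSales = 5.1141 × -20.6% = -105.4%.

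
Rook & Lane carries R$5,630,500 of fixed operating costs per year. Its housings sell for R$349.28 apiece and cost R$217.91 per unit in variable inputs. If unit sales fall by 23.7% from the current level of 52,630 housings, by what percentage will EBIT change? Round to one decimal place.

At 52,630 units, contribution = 52,630 × R$131.37 = R$6,914,003.10.
Operating income = contribution − fixed costs = R$6,914,003.10 − R$5,630,500 = R$1,283,503.10.
DOL = contribution ÷ EBIT = R$6,914,003.10 ÷ R$1,283,503.10 = 5.3868.
So EBIT moves 5.3868 × (-23.7%) = -127.7%.

-127.7%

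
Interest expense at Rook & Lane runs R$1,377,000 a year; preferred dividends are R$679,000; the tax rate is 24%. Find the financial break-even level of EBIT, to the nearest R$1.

Preferred dividends are paid after tax, so their pre-tax equivalent is R$679,000 ÷ (1 − 0.24) = R$893,421.05.
EPS = 0 when EBIT covers interest plus the pre-tax preferred burden: R$1,377,000 + R$893,421.05 = R$2,270,421.05.

R$2,270,421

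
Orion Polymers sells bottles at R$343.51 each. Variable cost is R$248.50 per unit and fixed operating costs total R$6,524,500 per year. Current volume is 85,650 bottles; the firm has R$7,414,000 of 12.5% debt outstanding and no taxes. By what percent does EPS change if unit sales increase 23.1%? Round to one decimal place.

+273.9%

Contribution at this volume is 85,650 × R$95.01 = R$8,137,606.50.
Operating income = contribution − fixed costs = R$8,137,606.50 − R$6,524,500 = R$1,613,106.50.
After interest of R$926,750.00, pre-tax earnings = R$686,356.50.
Degree of combined leverage = contribution ÷ (EBIT − I) = R$8,137,606.50 ÷ R$686,356.50 = 11.8562.
%ΔEPS = DCL × %ΔSales = 11.8562 × +23.1% = +273.9%.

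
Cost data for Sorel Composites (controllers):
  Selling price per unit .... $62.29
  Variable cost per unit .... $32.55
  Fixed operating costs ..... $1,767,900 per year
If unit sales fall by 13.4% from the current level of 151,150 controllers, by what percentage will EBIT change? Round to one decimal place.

-22.1%

Contribution at this volume is 151,150 × $29.74 = $4,495,201.00.
EBIT = $4,495,201.00 − $1,767,900 = $2,727,301.00.
So DOL = total CM / EBIT = $4,495,201.00 / $2,727,301.00 = 1.6482.
So EBIT moves 1.6482 × (-13.4%) = -22.1%.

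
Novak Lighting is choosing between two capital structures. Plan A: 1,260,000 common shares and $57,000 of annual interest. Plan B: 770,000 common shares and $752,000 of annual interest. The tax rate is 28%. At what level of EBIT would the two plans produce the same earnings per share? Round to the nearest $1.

At indifference, (EBIT − 57,000)(1 − t)/1,260,000 = (EBIT − 752,000)(1 − t)/770,000.
The (1 − t) factor cancels: (EBIT − 57,000) × 770,000 = (EBIT − 752,000) × 1,260,000.
Solving, EBIT = (752,000·1,260,000 − 57,000·770,000) / (1,260,000 − 770,000) = 903,630,000,000 / 490,000 = 1,844,142.86.

$1,844,143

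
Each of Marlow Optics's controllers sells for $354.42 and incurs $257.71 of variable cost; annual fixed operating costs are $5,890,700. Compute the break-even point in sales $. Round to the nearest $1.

$21,588,066

CM per unit = $354.42 − $257.71 = $96.71; CM ratio = $96.71 / $354.42 = 0.2729.
Break-even sales = FC ÷ CM ratio = $5,890,700 × $354.42 / $96.71 = $21,588,066.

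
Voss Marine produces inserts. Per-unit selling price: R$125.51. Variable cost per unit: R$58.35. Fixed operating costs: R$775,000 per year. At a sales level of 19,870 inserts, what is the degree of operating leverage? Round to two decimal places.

2.39

Contribution at this volume is 19,870 × R$67.16 = R$1,334,469.20.
Operating income = contribution − fixed costs = R$1,334,469.20 − R$775,000 = R$559,469.20.
DOL = contribution ÷ EBIT = R$1,334,469.20 ÷ R$559,469.20 = 2.3852.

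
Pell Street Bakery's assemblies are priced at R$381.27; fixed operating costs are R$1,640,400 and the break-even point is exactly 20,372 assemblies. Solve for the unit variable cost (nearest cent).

R$300.75

At break-even, FC = Q × (P − VC), so P − VC = R$1,640,400 ÷ 20,372 = R$80.5223.
Hence VC = price − CM = R$381.27 − R$80.5223 = R$300.75.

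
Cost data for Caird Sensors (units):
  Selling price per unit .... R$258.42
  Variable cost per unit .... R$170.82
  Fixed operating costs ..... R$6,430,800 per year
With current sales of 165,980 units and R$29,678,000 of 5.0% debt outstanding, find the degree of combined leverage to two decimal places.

2.19

At 165,980 units, contribution = 165,980 × R$87.60 = R$14,539,848.00.
Subtracting fixed costs: EBIT = R$14,539,848.00 − R$6,430,800 = R$8,109,048.00. Interest = R$1,483,900.00, so EBIT − I = R$6,625,148.00.
DCL = contribution ÷ (EBIT − I) = R$14,539,848.00 ÷ R$6,625,148.00 = 2.1946.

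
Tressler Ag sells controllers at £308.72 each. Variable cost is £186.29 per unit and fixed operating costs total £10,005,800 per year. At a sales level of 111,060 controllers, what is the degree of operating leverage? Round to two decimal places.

Total contribution margin = 111,060 × £122.43 = £13,597,075.80.
Subtracting fixed costs: EBIT = £13,597,075.80 − £10,005,800 = £3,591,275.80.
DOL = contribution ÷ EBIT = £13,597,075.80 ÷ £3,591,275.80 = 3.7861.

3.79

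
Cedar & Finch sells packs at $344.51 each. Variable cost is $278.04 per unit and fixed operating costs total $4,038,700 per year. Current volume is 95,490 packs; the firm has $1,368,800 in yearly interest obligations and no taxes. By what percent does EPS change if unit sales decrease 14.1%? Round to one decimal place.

-95.2%

At 95,490 units, contribution = 95,490 × $66.47 = $6,347,220.30.
Operating income = contribution − fixed costs = $6,347,220.30 − $4,038,700 = $2,308,520.30.
After interest of $1,368,800.00, pre-tax earnings = $939,720.30.
Degree of combined leverage = contribution ÷ (EBIT − I) = $6,347,220.30 ÷ $939,720.30 = 6.7544.
EPS therefore changes by 6.7544 × (-14.1%) = -95.2%.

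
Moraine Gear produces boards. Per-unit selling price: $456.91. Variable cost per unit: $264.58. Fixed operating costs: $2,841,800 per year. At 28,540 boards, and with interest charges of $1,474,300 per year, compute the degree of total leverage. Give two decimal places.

Contribution at this volume is 28,540 × $192.33 = $5,489,098.20.
Operating income = contribution − fixed costs = $5,489,098.20 − $2,841,800 = $2,647,298.20. Interest = $1,474,300.00, so EBIT − I = $1,172,998.20.
DCL = contribution ÷ (EBIT − I) = $5,489,098.20 ÷ $1,172,998.20 = 4.6795.

4.68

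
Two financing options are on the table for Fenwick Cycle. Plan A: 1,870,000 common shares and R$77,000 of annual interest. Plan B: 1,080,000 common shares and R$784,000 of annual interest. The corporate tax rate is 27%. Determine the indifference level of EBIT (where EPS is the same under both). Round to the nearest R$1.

R$1,750,532

At indifference, (EBIT − 77,000)(1 − t)/1,870,000 = (EBIT − 784,000)(1 − t)/1,080,000.
Cancelling (1 − t) and cross-multiplying: 1,080,000·(EBIT − 77,000) = 1,870,000·(EBIT − 784,000).
EBIT × (1,870,000 − 1,080,000) = 784,000 × 1,870,000 − 77,000 × 1,080,000 = 1,382,920,000,000, so EBIT = 1,382,920,000,000 ÷ 790,000 = 1,750,531.65.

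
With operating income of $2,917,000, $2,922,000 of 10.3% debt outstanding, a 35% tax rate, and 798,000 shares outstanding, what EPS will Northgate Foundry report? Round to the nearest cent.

$2.13

Interest = $300,966.00, so EBT = $2,917,000 − $300,966.00 = $2,616,034.00.
After tax at 35%: net income = $2,616,034.00 × 0.65 = $1,700,422.10.
Per share: $1,700,422.10 / 798,000 shares = $2.13.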